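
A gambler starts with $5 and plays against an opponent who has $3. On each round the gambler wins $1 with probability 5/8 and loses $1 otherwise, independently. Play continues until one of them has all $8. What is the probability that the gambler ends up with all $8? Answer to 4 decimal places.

0.9380

Let r = q/p = (3/8)/(5/8) = 3/5. The recurrence P(i) = p·P(i+1) + q·P(i−1) with P(0)=0, P(8)=1 gives P(i) = (1 − r^i)/(1 − r^8).
P(5) = (1 − (3/5)^5) / (1 − (3/5)^8) = 180125/192032 ≈ 0.9380.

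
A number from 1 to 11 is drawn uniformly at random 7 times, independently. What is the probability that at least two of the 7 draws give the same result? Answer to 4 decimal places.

P(all 7 different) = 11/11 · 10/11 · ··· · 5/11 ≈ 0.0853.
P(at least two equal) = 1 − 0.0853 = 0.9147.

0.9147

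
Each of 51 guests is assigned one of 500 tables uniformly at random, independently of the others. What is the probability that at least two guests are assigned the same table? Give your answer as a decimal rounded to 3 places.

0.929

It's easier to compute the probability that all 51 are distinct.
P(all distinct) = 500/500 · 499/500 · ··· · 450/500 ≈ 0.071.
So the probability of at least one match is 1 − 0.071 = 0.929.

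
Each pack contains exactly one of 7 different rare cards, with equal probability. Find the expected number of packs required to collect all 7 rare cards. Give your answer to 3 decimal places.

After i distinct types are collected, each trial gives a new one with probability (7−i)/7, so the expected wait for the next new type is 7/(7−i).
E = 7/7 + 7/6 + 7/5 + 7/4 + 7/3 + 7/2 + 7/1 = 363/20 ≈ 18.150.

18.150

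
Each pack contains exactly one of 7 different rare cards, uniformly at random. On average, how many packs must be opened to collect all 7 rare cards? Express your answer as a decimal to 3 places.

18.150

After i distinct types are collected, each trial gives a new one with probability (7−i)/7, so the expected wait for the next new type is 7/(7−i).
E = 7/7 + 7/6 + 7/5 + 7/4 + 7/3 + 7/2 + 7/1 = 363/20 ≈ 18.150.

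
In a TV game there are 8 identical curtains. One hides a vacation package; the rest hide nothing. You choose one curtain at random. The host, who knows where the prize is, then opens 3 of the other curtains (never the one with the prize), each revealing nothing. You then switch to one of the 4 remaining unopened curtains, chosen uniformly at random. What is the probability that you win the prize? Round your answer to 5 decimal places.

0.21875

Your original curtain holds the prize with probability 1/8, so the other 7 collectively hold it with probability 7/8.
The host can always find 3 empty curtains to open, so the reveals don't change that 7/8; it is now spread over the 4 remaining unopened curtains.
P(win by switching) = (7/8) · (1/4) = 7/32 ≈ 0.21875.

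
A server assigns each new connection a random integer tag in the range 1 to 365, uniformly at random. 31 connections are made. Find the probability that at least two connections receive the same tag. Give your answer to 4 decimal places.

0.7305

It's easier to compute the probability that all 31 are distinct.
P(all distinct) = 365/365 · 364/365 · ··· · 335/365 ≈ 0.2695.
So the probability of at least one match is 1 − 0.2695 = 0.7305.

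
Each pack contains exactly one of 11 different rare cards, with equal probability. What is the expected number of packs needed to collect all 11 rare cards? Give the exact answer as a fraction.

83711/2520

After i distinct types are collected, each trial gives a new one with probability (11−i)/11, so the expected wait for the next new type is 11/(11−i).
E = 11/11 + 11/10 + 11/9 + 11/8 + 11/7 + 11/6 + 11/5 + 11/4 + 11/3 + 11/2 + 11/1 = 83711/2520.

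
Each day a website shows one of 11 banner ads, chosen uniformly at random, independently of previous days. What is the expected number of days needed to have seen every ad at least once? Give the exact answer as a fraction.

After i distinct types are collected, each trial gives a new one with probability (11−i)/11, so the expected wait for the next new type is 11/(11−i).
E = 11/11 + 11/10 + 11/9 + 11/8 + 11/7 + 11/6 + 11/5 + 11/4 + 11/3 + 11/2 + 11/1 = 83711/2520.

83711/2520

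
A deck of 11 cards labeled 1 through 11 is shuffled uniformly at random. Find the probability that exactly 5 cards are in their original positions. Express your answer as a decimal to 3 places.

Choose which 5 of the 11 are fixed: C(11,5) = 462 ways.
The remaining 6 must have no fixed point: D(6) = 265.
P = 462·265/39916800 = 53/17280 ≈ 0.003.

0.003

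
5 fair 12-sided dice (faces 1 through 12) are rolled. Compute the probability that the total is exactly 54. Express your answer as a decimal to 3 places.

There are 12^5 = 248832 equally likely outcomes.
The number of ordered 5-tuples from {1,…,12} summing to 54 is 210.
P(sum = 54) = 210/248832 = 35/41472 ≈ 0.001.

0.001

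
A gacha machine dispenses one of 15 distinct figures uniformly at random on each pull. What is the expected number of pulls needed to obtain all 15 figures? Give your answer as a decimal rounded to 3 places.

After i distinct types are collected, each trial gives a new one with probability (15−i)/15, so the expected wait for the next new type is 15/(15−i).
E = 15/15 + 15/14 + 15/13 + 15/12 + 15/11 + 15/10 + 15/9 + 15/8 + 15/7 + 15/6 + 15/5 + 15/4 + 15/3 + 15/2 + 15/1 = 1195757/24024 ≈ 49.773.

49.773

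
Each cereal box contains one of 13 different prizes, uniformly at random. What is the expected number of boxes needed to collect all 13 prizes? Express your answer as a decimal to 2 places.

After i distinct types are collected, each trial gives a new one with probability (13−i)/13, so the expected wait for the next new type is 13/(13−i).
E = 13/13 + 13/12 + 13/11 + 13/10 + 13/9 + 13/8 + 13/7 + 13/6 + 13/5 + 13/4 + 13/3 + 13/2 + 13/1 = 1145993/27720 ≈ 41.34.

41.34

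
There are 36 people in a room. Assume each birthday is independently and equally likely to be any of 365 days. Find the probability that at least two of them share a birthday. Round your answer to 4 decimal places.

It's easier to compute the probability that all 36 are distinct.
P(all distinct) = 365/365 · 364/365 · ··· · 330/365 ≈ 0.1678.
So the probability of at least one match is 1 − 0.1678 = 0.8322.

0.8322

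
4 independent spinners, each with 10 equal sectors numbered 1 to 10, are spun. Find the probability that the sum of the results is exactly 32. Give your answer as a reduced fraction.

33/2000

There are 10^4 = 10000 equally likely outcomes.
The number of ordered 4-tuples from {1,…,10} summing to 32 is 165.
P(sum = 32) = 165/10000 = 33/2000.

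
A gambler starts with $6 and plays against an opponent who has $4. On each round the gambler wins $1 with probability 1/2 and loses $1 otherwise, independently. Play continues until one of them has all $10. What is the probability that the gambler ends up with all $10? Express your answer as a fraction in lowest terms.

3/5

With a fair step, P(i) = ½P(i−1) + ½P(i+1) with P(0)=0, P(10)=1 has the linear solution P(i) = i/10.
P(6) = 6/10 = 3/5.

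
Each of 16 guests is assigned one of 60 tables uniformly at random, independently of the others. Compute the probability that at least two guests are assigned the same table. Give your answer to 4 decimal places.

It's easier to compute the probability that all 16 are distinct.
P(all distinct) = 60/60 · 59/60 · ··· · 45/60 ≈ 0.1110.
So the probability of at least one match is 1 − 0.1110 = 0.8890.

0.8890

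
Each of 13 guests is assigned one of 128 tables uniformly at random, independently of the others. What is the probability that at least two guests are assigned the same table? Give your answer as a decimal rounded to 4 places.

0.4675

It's easier to compute the probability that all 13 are distinct.
P(all distinct) = 128/128 · 127/128 · ··· · 116/128 ≈ 0.5325.
So the probability of at least one match is 1 − 0.5325 = 0.4675.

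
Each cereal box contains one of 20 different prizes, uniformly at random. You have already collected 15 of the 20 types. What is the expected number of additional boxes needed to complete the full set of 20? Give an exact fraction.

137/3

Starting from 15 distinct types, each trial gives a new one with probability (20−i)/20 when i types are held, so the wait for the next new type is 20/(20−i).
E = 20/5 + 20/4 + 20/3 + 20/2 + 20/1 = 137/3.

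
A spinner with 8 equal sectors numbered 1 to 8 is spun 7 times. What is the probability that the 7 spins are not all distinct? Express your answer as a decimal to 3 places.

P(all 7 different) = 8/8 · 7/8 · ··· · 2/8 ≈ 0.019.
P(at least two equal) = 1 − 0.019 = 0.981.

0.981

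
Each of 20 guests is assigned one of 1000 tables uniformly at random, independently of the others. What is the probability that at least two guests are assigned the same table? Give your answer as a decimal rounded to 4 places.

It's easier to compute the probability that all 20 are distinct.
P(all distinct) = 1000/1000 · 999/1000 · ··· · 981/1000 ≈ 0.8259.
So the probability of at least one match is 1 − 0.8259 = 0.1741.

0.1741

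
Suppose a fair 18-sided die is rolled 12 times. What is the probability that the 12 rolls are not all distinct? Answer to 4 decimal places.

P(all 12 different) = 18/18 · 17/18 · ··· · 7/18 ≈ 0.0077.
P(at least two equal) = 1 − 0.0077 = 0.9923.

0.9923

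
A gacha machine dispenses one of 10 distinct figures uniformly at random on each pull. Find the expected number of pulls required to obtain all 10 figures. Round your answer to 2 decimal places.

29.29

After i distinct types are collected, each trial gives a new one with probability (10−i)/10, so the expected wait for the next new type is 10/(10−i).
E = 10/10 + 10/9 + 10/8 + 10/7 + 10/6 + 10/5 + 10/4 + 10/3 + 10/2 + 10/1 = 7381/252 ≈ 29.29.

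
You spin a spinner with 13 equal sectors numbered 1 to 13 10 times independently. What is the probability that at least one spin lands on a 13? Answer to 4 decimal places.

P(no spin lands on a 13) = (12/13)^10 ≈ 0.4491.
P(at least one) = 1 − 0.4491 = 0.5509.

0.5509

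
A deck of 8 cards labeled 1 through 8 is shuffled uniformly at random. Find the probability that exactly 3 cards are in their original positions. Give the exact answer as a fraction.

Choose which 3 of the 8 are fixed: C(8,3) = 56 ways.
The remaining 5 must have no fixed point: D(5) = 44.
P = 56·44/40320 = 11/180.

11/180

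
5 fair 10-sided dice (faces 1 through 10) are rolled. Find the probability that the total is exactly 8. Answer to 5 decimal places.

0.00035

There are 10^5 = 100000 equally likely outcomes.
The number of ordered 5-tuples from {1,…,10} summing to 8 is 35.
P(sum = 8) = 35/100000 = 7/20000 ≈ 0.00035.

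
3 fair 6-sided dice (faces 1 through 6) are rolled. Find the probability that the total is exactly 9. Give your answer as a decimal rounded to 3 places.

0.116

There are 6^3 = 216 equally likely outcomes.
The number of ordered 3-tuples from {1,…,6} summing to 9 is 25.
P(sum = 9) = 25/216 ≈ 0.116.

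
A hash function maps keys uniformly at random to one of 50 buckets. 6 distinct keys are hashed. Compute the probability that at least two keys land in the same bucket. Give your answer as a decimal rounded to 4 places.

0.2678

It's easier to compute the probability that all 6 are distinct.
P(all distinct) = 50/50 · 49/50 · ··· · 45/50 ≈ 0.7322.
So the probability of at least one match is 1 − 0.7322 = 0.2678.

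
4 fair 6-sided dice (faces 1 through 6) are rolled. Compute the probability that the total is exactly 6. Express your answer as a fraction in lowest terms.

5/648

There are 6^4 = 1296 equally likely outcomes.
The number of ordered 4-tuples from {1,…,6} summing to 6 is 10.
P(sum = 6) = 10/1296 = 5/648.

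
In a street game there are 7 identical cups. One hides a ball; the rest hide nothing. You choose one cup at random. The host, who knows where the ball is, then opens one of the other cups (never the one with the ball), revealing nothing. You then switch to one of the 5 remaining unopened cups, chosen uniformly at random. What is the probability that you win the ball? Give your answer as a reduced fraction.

6/35

Your original cup holds the ball with probability 1/7, so the other 6 collectively hold it with probability 6/7.
The host can always find an empty cup to open, so this doesn't change that 6/7; it is now spread over the 5 remaining unopened cups.
P(win by switching) = (6/7) · (1/5) = 6/35.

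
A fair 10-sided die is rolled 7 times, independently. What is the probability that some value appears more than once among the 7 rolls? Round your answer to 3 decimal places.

0.940

P(all 7 different) = 10/10 · 9/10 · ··· · 4/10 ≈ 0.060.
P(at least two equal) = 1 − 0.060 = 0.940.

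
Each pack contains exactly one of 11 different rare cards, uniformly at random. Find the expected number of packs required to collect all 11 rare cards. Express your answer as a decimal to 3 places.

After i distinct types are collected, each trial gives a new one with probability (11−i)/11, so the expected wait for the next new type is 11/(11−i).
E = 11/11 + 11/10 + 11/9 + 11/8 + 11/7 + 11/6 + 11/5 + 11/4 + 11/3 + 11/2 + 11/1 = 83711/2520 ≈ 33.219.

33.219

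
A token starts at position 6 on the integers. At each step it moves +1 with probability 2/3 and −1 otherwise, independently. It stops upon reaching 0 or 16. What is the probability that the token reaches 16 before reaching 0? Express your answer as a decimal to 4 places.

Let r = q/p = (1/3)/(2/3) = 1/2. The recurrence P(i) = p·P(i+1) + q·P(i−1) with P(0)=0, P(16)=1 gives P(i) = (1 − r^i)/(1 − r^16).
P(6) = (1 − (1/2)^6) / (1 − (1/2)^16) = 21504/21845 ≈ 0.9844.

0.9844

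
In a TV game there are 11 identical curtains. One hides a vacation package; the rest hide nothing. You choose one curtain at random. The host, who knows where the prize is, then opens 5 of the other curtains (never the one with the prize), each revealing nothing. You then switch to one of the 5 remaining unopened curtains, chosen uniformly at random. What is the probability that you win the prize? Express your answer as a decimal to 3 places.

0.182

Your original curtain holds the prize with probability 1/11, so the other 10 collectively hold it with probability 10/11.
The host can always find 5 empty curtains to open, so the reveals don't change that 10/11; it is now spread over the 5 remaining unopened curtains.
P(win by switching) = (10/11) · (1/5) = 2/11 ≈ 0.182.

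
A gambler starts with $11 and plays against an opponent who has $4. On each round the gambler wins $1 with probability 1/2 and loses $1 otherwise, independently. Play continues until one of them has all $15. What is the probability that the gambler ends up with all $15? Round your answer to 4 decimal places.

With a fair step, P(i) = ½P(i−1) + ½P(i+1) with P(0)=0, P(15)=1 has the linear solution P(i) = i/15.
P(11) = 11/15 ≈ 0.7333.

0.7333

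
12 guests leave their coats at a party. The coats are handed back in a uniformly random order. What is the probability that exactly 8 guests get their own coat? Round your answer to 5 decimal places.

0.00001

Choose which 8 of the 12 are fixed: C(12,8) = 495 ways.
The remaining 4 must have no fixed point: D(4) = 9.
P = 495·9/479001600 = 1/107520 ≈ 0.00001.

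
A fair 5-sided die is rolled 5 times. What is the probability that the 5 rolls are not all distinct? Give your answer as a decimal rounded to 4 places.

0.9616

P(all 5 different) = 5/5 · 4/5 · ··· · 1/5 ≈ 0.0384.
P(at least two equal) = 1 − 0.0384 = 0.9616.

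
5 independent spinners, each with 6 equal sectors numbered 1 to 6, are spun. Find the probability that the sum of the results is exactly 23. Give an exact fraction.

305/7776

There are 6^5 = 7776 equally likely outcomes.
The number of ordered 5-tuples from {1,…,6} summing to 23 is 305.
P(sum = 23) = 305/7776.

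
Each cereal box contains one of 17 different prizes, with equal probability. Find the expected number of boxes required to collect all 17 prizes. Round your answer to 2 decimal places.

58.47

After i distinct types are collected, each trial gives a new one with probability (17−i)/17, so the expected wait for the next new type is 17/(17−i).
E = 17/17 + 17/16 + 17/15 + 17/14 + 17/13 + 17/12 + 17/11 + 17/10 + 17/9 + 17/8 + 17/7 + 17/6 + 17/5 + 17/4 + 17/3 + 17/2 + 17/1 = 42142223/720720 ≈ 58.47.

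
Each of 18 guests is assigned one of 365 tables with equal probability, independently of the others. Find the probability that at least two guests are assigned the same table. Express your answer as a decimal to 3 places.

It's easier to compute the probability that all 18 are distinct.
P(all distinct) = 365/365 · 364/365 · ··· · 348/365 ≈ 0.653.
So the probability of at least one match is 1 − 0.653 = 0.347.

0.347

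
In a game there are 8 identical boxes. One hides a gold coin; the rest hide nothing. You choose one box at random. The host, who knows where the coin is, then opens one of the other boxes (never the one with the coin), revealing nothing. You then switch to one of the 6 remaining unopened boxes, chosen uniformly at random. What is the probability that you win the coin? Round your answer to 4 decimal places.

Your original box holds the coin with probability 1/8, so the other 7 collectively hold it with probability 7/8.
The host can always find an empty box to open, so this doesn't change that 7/8; it is now spread over the 6 remaining unopened boxes.
P(win by switching) = (7/8) · (1/6) = 7/48 ≈ 0.1458.

0.1458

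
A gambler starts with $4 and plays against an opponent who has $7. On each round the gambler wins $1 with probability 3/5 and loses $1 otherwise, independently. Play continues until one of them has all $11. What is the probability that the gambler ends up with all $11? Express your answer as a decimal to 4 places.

Let r = q/p = (2/5)/(3/5) = 2/3. The recurrence P(i) = p·P(i+1) + q·P(i−1) with P(0)=0, P(11)=1 gives P(i) = (1 − r^i)/(1 − r^11).
P(4) = (1 − (2/3)^4) / (1 − (2/3)^11) = 142155/175099 ≈ 0.8119.

0.8119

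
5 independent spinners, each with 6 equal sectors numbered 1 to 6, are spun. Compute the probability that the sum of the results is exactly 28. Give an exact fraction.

5/2592

There are 6^5 = 7776 equally likely outcomes.
The number of ordered 5-tuples from {1,…,6} summing to 28 is 15.
P(sum = 28) = 15/7776 = 5/2592.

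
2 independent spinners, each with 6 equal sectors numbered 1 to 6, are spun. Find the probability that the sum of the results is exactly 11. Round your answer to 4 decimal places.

There are 6^2 = 36 equally likely outcomes.
The number of ordered 2-tuples from {1,…,6} summing to 11 is 2.
P(sum = 11) = 2/36 = 1/18 ≈ 0.0556.

0.0556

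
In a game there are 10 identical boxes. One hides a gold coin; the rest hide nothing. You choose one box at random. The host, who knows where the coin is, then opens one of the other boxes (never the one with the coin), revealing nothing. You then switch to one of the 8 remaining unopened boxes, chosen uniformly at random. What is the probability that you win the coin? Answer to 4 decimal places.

0.1125

Your original box holds the coin with probability 1/10, so the other 9 collectively hold it with probability 9/10.
The host can always find an empty box to open, so this doesn't change that 9/10; it is now spread over the 8 remaining unopened boxes.
P(win by switching) = (9/10) · (1/8) = 9/80 ≈ 0.1125.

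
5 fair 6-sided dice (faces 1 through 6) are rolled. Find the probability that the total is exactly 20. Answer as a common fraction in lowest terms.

There are 6^5 = 7776 equally likely outcomes.
The number of ordered 5-tuples from {1,…,6} summing to 20 is 651.
P(sum = 20) = 651/7776 = 217/2592.

217/2592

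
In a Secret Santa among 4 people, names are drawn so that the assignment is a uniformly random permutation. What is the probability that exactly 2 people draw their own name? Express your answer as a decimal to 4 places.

Choose which 2 of the 4 are fixed: C(4,2) = 6 ways.
The remaining 2 must have no fixed point: D(2) = 1.
P = 6·1/24 = 1/4 ≈ 0.2500.

0.2500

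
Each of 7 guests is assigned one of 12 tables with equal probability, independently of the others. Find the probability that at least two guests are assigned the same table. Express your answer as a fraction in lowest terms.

It's easier to compute the probability that all 7 are distinct.
P(all distinct) = 12/12 · 11/12 · ··· · 6/12 = 385/3456.
So the probability of at least one match is 1 − 385/3456 = 3071/3456.

3071/3456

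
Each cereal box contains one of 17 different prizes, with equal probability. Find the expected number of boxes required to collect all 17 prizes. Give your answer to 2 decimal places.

58.47

After i distinct types are collected, each trial gives a new one with probability (17−i)/17, so the expected wait for the next new type is 17/(17−i).
E = 17/17 + 17/16 + 17/15 + 17/14 + 17/13 + 17/12 + 17/11 + 17/10 + 17/9 + 17/8 + 17/7 + 17/6 + 17/5 + 17/4 + 17/3 + 17/2 + 17/1 = 42142223/720720 ≈ 58.47.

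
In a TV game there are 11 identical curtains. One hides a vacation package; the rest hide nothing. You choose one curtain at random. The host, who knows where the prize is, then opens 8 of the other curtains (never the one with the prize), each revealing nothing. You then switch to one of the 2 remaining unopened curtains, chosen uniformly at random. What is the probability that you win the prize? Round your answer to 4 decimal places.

0.4545

Your original curtain holds the prize with probability 1/11, so the other 10 collectively hold it with probability 10/11.
The host can always find 8 empty curtains to open, so the reveals don't change that 10/11; it is now spread over the 2 remaining unopened curtains.
P(win by switching) = (10/11) · (1/2) = 5/11 ≈ 0.4545.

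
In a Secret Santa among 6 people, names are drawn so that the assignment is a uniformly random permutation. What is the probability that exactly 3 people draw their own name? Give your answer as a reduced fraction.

Choose which 3 of the 6 are fixed: C(6,3) = 20 ways.
The remaining 3 must have no fixed point: D(3) = 2.
P = 20·2/720 = 1/18.

1/18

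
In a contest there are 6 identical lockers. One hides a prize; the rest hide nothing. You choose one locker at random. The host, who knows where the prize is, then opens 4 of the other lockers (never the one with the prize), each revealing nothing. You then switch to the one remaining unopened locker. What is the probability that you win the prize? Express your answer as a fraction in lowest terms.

5/6

Your original locker holds the prize with probability 1/6, so the other 5 collectively hold it with probability 5/6.
The host can always find 4 empty lockers to open, so the reveals don't change that 5/6; it is now spread over the 1 remaining unopened locker.
P(win by switching) = (5/6) · (1/1) = 5/6.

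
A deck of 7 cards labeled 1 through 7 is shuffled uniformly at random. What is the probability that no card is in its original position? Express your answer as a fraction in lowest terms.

103/280

This is the derangement probability: permutations of 7 with no fixed point.
D(7) = 7! · (1 − 1/1! + 1/2! − ··· + (−1)^7/7!) = 1854.
P = 1854/5040 = 103/280.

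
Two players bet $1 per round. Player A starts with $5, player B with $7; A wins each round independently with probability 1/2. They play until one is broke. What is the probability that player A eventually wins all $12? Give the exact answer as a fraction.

5/12

With a fair step, P(i) = ½P(i−1) + ½P(i+1) with P(0)=0, P(12)=1 has the linear solution P(i) = i/12.
P(5) = 5/12.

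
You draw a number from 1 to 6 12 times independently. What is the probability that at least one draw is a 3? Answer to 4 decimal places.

0.8878

P(no draw is a 3) = (5/6)^12 ≈ 0.1122.
P(at least one) = 1 − 0.1122 = 0.8878.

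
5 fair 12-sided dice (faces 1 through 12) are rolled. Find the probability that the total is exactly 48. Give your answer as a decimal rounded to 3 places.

There are 12^5 = 248832 equally likely outcomes.
The number of ordered 5-tuples from {1,…,12} summing to 48 is 1815.
P(sum = 48) = 1815/248832 = 605/82944 ≈ 0.007.

0.007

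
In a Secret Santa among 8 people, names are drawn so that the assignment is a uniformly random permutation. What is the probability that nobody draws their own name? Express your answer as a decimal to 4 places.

0.3679

This is the derangement probability: permutations of 8 with no fixed point.
D(8) = 8! · (1 − 1/1! + 1/2! − ··· + (−1)^8/8!) = 14833.
P = 14833/40320 = 2119/5760 ≈ 0.3679.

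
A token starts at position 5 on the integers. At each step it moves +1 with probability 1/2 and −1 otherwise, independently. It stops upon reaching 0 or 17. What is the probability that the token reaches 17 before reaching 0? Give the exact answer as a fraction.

With a fair step, P(i) = ½P(i−1) + ½P(i+1) with P(0)=0, P(17)=1 has the linear solution P(i) = i/17.
P(5) = 5/17.

5/17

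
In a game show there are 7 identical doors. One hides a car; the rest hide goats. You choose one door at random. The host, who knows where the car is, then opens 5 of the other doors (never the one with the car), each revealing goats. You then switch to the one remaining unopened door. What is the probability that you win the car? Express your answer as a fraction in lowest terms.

6/7

Your original door holds the car with probability 1/7, so the other 6 collectively hold it with probability 6/7.
The host can always find 5 empty doors to open, so the reveals don't change that 6/7; it is now spread over the 1 remaining unopened door.
P(win by switching) = (6/7) · (1/1) = 6/7.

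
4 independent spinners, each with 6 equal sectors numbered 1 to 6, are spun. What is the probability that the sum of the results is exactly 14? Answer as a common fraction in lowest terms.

73/648

There are 6^4 = 1296 equally likely outcomes.
The number of ordered 4-tuples from {1,…,6} summing to 14 is 146.
P(sum = 14) = 146/1296 = 73/648.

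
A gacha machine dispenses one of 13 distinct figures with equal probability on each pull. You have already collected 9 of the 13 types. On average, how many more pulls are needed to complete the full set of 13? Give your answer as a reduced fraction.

Starting from 9 distinct types, each trial gives a new one with probability (13−i)/13 when i types are held, so the wait for the next new type is 13/(13−i).
E = 13/4 + 13/3 + 13/2 + 13/1 = 325/12.

325/12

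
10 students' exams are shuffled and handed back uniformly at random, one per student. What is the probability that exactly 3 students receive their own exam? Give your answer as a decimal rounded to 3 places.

Choose which 3 of the 10 are fixed: C(10,3) = 120 ways.
The remaining 7 must have no fixed point: D(7) = 1854.
P = 120·1854/3628800 = 103/1680 ≈ 0.061.

0.061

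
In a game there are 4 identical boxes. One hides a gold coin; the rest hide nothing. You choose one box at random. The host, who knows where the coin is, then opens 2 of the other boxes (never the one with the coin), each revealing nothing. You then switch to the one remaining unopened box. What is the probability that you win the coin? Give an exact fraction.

3/4

Your original box holds the coin with probability 1/4, so the other 3 collectively hold it with probability 3/4.
The host can always find 2 empty boxes to open, so the reveals don't change that 3/4; it is now spread over the 1 remaining unopened box.
P(win by switching) = (3/4) · (1/1) = 3/4.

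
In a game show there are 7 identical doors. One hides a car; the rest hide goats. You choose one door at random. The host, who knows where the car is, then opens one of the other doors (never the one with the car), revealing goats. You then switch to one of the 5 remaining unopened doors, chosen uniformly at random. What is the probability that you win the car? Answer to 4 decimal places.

Your original door holds the car with probability 1/7, so the other 6 collectively hold it with probability 6/7.
The host can always find an empty door to open, so this doesn't change that 6/7; it is now spread over the 5 remaining unopened doors.
P(win by switching) = (6/7) · (1/5) = 6/35 ≈ 0.1714.

0.1714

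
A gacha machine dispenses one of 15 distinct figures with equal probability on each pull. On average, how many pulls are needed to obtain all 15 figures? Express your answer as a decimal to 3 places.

After i distinct types are collected, each trial gives a new one with probability (15−i)/15, so the expected wait for the next new type is 15/(15−i).
E = 15/15 + 15/14 + 15/13 + 15/12 + 15/11 + 15/10 + 15/9 + 15/8 + 15/7 + 15/6 + 15/5 + 15/4 + 15/3 + 15/2 + 15/1 = 1195757/24024 ≈ 49.773.

49.773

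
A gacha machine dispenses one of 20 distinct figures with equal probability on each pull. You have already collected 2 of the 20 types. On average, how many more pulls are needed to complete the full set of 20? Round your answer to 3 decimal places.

69.902

Starting from 2 distinct types, each trial gives a new one with probability (20−i)/20 when i types are held, so the wait for the next new type is 20/(20−i).
E = 20/18 + 20/17 + 20/16 + 20/15 + 20/14 + 20/13 + 20/12 + 20/11 + 20/10 + 20/9 + 20/8 + 20/7 + 20/6 + 20/5 + 20/4 + 20/3 + 20/2 + 20/1 = 14274301/204204 ≈ 69.902.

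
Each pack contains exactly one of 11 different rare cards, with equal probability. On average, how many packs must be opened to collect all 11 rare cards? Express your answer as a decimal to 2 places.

After i distinct types are collected, each trial gives a new one with probability (11−i)/11, so the expected wait for the next new type is 11/(11−i).
E = 11/11 + 11/10 + 11/9 + 11/8 + 11/7 + 11/6 + 11/5 + 11/4 + 11/3 + 11/2 + 11/1 = 83711/2520 ≈ 33.22.

33.22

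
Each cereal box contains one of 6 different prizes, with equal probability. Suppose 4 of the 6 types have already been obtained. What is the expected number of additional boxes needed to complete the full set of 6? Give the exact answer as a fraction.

Starting from 4 distinct types, each trial gives a new one with probability (6−i)/6 when i types are held, so the wait for the next new type is 6/(6−i).
E = 6/2 + 6/1 = 9.

9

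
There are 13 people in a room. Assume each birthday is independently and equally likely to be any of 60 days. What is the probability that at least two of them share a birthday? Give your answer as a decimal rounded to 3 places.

It's easier to compute the probability that all 13 are distinct.
P(all distinct) = 60/60 · 59/60 · ··· · 48/60 ≈ 0.246.
So the probability of at least one match is 1 − 0.246 = 0.754.

0.754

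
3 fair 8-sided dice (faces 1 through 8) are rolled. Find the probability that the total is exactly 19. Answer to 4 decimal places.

There are 8^3 = 512 equally likely outcomes.
The number of ordered 3-tuples from {1,…,8} summing to 19 is 21.
P(sum = 19) = 21/512 ≈ 0.0410.

0.0410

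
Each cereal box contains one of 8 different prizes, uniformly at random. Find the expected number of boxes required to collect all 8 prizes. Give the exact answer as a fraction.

After i distinct types are collected, each trial gives a new one with probability (8−i)/8, so the expected wait for the next new type is 8/(8−i).
E = 8/8 + 8/7 + 8/6 + 8/5 + 8/4 + 8/3 + 8/2 + 8/1 = 761/35.

761/35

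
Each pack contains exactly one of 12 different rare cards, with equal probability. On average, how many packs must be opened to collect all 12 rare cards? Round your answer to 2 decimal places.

After i distinct types are collected, each trial gives a new one with probability (12−i)/12, so the expected wait for the next new type is 12/(12−i).
E = 12/12 + 12/11 + 12/10 + 12/9 + 12/8 + 12/7 + 12/6 + 12/5 + 12/4 + 12/3 + 12/2 + 12/1 = 86021/2310 ≈ 37.24.

37.24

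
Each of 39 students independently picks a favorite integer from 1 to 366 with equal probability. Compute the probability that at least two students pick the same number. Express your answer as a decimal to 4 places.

0.8775

It's easier to compute the probability that all 39 are distinct.
P(all distinct) = 366/366 · 365/366 · ··· · 328/366 ≈ 0.1225.
So the probability of at least one match is 1 − 0.1225 = 0.8775.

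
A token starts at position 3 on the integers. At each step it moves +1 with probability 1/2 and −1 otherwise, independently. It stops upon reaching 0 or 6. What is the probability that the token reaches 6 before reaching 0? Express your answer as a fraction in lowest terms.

1/2

With a fair step, P(i) = ½P(i−1) + ½P(i+1) with P(0)=0, P(6)=1 has the linear solution P(i) = i/6.
P(3) = 3/6 = 1/2.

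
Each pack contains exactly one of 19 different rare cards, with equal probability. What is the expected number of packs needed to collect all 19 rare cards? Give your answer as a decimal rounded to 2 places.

After i distinct types are collected, each trial gives a new one with probability (19−i)/19, so the expected wait for the next new type is 19/(19−i).
E = 19/19 + 19/18 + 19/17 + 19/16 + 19/15 + 19/14 + 19/13 + 19/12 + 19/11 + 19/10 + 19/9 + 19/8 + 19/7 + 19/6 + 19/5 + 19/4 + 19/3 + 19/2 + 19/1 = 275295799/4084080 ≈ 67.41.

67.41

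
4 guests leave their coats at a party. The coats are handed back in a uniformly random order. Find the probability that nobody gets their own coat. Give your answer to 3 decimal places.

This is the derangement probability: permutations of 4 with no fixed point.
D(4) = 4! · (1 − 1/1! + 1/2! − ··· + (−1)^4/4!) = 9.
P = 9/24 = 3/8 ≈ 0.375.

0.375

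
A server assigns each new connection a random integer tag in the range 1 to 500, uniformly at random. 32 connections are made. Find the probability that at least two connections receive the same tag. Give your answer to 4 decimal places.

It's easier to compute the probability that all 32 are distinct.
P(all distinct) = 500/500 · 499/500 · ··· · 469/500 ≈ 0.3629.
So the probability of at least one match is 1 − 0.3629 = 0.6371.

0.6371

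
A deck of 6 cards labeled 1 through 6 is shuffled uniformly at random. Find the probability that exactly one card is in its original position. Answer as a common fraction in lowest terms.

Choose which one is fixed: C(6,1) = 6 ways.
The remaining 5 must have no fixed point: D(5) = 44.
P = 6·44/720 = 11/30.

11/30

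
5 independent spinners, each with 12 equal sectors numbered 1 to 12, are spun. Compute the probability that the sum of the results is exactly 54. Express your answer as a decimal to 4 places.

0.0008

There are 12^5 = 248832 equally likely outcomes.
The number of ordered 5-tuples from {1,…,12} summing to 54 is 210.
P(sum = 54) = 210/248832 = 35/41472 ≈ 0.0008.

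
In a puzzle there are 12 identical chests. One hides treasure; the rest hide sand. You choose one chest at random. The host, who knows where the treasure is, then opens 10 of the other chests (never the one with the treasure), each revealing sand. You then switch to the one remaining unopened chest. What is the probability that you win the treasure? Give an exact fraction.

Your original chest holds the treasure with probability 1/12, so the other 11 collectively hold it with probability 11/12.
The host can always find 10 empty chests to open, so the reveals don't change that 11/12; it is now spread over the 1 remaining unopened chest.
P(win by switching) = (11/12) · (1/1) = 11/12.

11/12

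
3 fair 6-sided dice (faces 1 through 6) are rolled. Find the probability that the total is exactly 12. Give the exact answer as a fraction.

There are 6^3 = 216 equally likely outcomes.
The number of ordered 3-tuples from {1,…,6} summing to 12 is 25.
P(sum = 12) = 25/216.

25/216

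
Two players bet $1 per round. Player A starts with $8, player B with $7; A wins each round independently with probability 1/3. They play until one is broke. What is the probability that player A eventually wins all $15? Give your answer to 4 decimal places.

Let r = q/p = (2/3)/(1/3) = 2. The recurrence P(i) = p·P(i+1) + q·P(i−1) with P(0)=0, P(15)=1 gives P(i) = (1 − r^i)/(1 − r^15).
P(8) = (1 − (2)^8) / (1 − (2)^15) = 255/32767 ≈ 0.0078.

0.0078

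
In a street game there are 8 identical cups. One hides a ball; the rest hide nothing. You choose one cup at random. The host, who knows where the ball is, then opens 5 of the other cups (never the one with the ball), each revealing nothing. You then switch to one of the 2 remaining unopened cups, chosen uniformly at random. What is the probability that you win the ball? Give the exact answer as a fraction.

Your original cup holds the ball with probability 1/8, so the other 7 collectively hold it with probability 7/8.
The host can always find 5 empty cups to open, so the reveals don't change that 7/8; it is now spread over the 2 remaining unopened cups.
P(win by switching) = (7/8) · (1/2) = 7/16.

7/16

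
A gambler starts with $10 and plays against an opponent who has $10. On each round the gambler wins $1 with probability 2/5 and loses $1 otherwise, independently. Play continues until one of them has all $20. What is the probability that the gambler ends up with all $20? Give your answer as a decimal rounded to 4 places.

Let r = q/p = (3/5)/(2/5) = 3/2. The recurrence P(i) = p·P(i+1) + q·P(i−1) with P(0)=0, P(20)=1 gives P(i) = (1 − r^i)/(1 − r^20).
P(10) = (1 − (3/2)^10) / (1 − (3/2)^20) = 1024/60073 ≈ 0.0170.

0.0170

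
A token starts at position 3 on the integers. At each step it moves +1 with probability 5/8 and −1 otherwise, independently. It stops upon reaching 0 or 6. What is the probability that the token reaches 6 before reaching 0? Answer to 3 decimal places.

0.822

Let r = q/p = (3/8)/(5/8) = 3/5. The recurrence P(i) = p·P(i+1) + q·P(i−1) with P(0)=0, P(6)=1 gives P(i) = (1 − r^i)/(1 − r^6).
P(3) = (1 − (3/5)^3) / (1 − (3/5)^6) = 125/152 ≈ 0.822.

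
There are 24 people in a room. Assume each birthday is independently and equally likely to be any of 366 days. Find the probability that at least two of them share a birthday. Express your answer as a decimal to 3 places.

It's easier to compute the probability that all 24 are distinct.
P(all distinct) = 366/366 · 365/366 · ··· · 343/366 ≈ 0.463.
So the probability of at least one match is 1 − 0.463 = 0.537.

0.537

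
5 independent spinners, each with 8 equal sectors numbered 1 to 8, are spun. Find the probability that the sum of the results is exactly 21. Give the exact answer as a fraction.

There are 8^5 = 32768 equally likely outcomes.
The number of ordered 5-tuples from {1,…,8} summing to 21 is 2380.
P(sum = 21) = 2380/32768 = 595/8192.

595/8192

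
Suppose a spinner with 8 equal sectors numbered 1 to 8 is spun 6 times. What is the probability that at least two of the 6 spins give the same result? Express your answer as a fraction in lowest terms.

P(all 6 different) = 8/8 · 7/8 · ··· · 3/8 = 315/4096.
P(at least two equal) = 1 − 315/4096 = 3781/4096.

3781/4096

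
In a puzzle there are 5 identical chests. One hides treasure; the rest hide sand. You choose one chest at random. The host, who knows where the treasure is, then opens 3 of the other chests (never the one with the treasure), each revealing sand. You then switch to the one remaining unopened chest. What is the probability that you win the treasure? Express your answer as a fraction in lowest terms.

Your original chest holds the treasure with probability 1/5, so the other 4 collectively hold it with probability 4/5.
The host can always find 3 empty chests to open, so the reveals don't change that 4/5; it is now spread over the 1 remaining unopened chest.
P(win by switching) = (4/5) · (1/1) = 4/5.

4/5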